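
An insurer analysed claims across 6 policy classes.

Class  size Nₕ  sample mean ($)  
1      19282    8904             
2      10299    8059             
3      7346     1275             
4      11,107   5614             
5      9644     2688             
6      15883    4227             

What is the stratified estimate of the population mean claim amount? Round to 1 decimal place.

5702.3

x̄_st = (Σ Nₕx̄ₕ) / (Σ Nₕ) = (19282·8904 + 10299·8059 + 7346·1275 + 11107·5614 + 9644·2688 + 15883·4227) / 73561
= 419467930 / 73561 = 5702.314... → 5702.3.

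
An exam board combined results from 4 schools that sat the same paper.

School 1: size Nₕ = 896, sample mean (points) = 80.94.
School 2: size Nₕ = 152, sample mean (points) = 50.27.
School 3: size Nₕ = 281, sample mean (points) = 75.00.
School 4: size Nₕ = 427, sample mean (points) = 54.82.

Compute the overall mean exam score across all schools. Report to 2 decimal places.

x̄_st = (Σ Nₕx̄ₕ) / (Σ Nₕ) = (896·80.94 + 152·50.27 + 281·75.00 + 427·54.82) / 1756
= 124646.42 / 1756 = 70.9832... → 70.98.

70.98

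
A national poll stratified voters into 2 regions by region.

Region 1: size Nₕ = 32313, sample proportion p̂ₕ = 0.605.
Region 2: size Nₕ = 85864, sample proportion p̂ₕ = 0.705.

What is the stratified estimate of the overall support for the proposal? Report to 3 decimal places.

0.678

N = 32313 + 85864 = 118177.
Overall proportion = Σ (Nₕ/N)·p̂ₕ.
Σ Nₕp̂ₕ = 19549.365 + 60534.12 = 80083.485.
80083.485 / 118177 = 0.67766... → 0.678.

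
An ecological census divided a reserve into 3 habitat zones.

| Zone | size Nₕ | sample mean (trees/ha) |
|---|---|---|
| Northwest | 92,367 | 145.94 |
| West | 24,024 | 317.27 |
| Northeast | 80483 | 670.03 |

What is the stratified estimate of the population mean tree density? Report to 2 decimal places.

381.10

N = 92367 + 24024 + 80483 = 196874.
Weight each subgroup mean by Nₕ/N and sum.
Σ Nₕx̄ₕ = 92367·145.94 + 24024·317.27 + 80483·670.03 = 13480039.98 + 7622094.48 + 53926024.49 = 75028158.95.
Divide by N: 75028158.95 / 196874 = 381.0973... → 381.10.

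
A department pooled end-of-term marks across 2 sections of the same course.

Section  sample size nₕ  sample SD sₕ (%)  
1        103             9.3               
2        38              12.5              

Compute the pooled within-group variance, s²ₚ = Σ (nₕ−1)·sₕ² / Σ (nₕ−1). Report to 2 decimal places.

105.06

Degrees of freedom: 102 + 37 = 139.
Σ(nₕ−1)sₕ² = 102·86.49 + 37·156.25 = 14603.23.
s²ₚ = 14603.23 / 139 = 105.0592... → 105.06.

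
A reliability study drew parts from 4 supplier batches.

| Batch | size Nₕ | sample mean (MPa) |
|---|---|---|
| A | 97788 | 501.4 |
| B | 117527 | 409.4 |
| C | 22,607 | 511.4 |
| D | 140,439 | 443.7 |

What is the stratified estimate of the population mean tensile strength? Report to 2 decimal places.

N = 97788 + 117527 + 22607 + 140439 = 378361.
Weight each subgroup mean by Nₕ/N and sum.
Σ Nₕx̄ₕ = 97788·501.4 + 117527·409.4 + 22607·511.4 + 140439·443.7 = 49030903.2 + 48115553.8 + 11561219.8 + 62312784.3 = 171020461.1.
Divide by N: 171020461.1 / 378361 = 452.0034... → 452.00.

452.00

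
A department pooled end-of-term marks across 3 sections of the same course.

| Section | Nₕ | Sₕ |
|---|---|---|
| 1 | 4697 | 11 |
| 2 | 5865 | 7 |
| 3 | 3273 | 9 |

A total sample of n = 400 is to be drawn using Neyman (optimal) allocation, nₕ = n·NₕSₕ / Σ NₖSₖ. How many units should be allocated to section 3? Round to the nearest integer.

96

1: NₕSₕ = 4697·11 = 51667
2: NₕSₕ = 5865·7 = 41055
3: NₕSₕ = 3273·9 = 29457
Σ NₕSₕ = 122179.
n_3 = 400·29457/122179 = 96.439... → 96.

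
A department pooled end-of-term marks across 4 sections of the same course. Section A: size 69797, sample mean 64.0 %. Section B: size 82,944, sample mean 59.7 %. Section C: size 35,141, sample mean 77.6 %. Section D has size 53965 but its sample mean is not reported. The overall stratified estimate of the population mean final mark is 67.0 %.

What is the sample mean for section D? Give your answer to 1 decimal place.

75.2

N = 69797 + 82944 + 35141 + 53965 = 241847.
Overall total = μ·N = 67.0·241847 = 16203749.
Subtract the known strata: 69797·64.0 + 82944·59.7 + 35141·77.6 = 12145706.4.
Remaining total for section D: 16203749 − 12145706.4 = 4058042.6.
Divide by its size: 4058042.6 / 53965 = 75.198... → 75.2.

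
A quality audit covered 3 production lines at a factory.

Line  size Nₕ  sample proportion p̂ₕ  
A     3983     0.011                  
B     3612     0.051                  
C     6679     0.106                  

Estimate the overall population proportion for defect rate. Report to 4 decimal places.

Wₕ = Nₕ/N with N = 14274: 0.2790, 0.2530, 0.4679.
p̂_st = 0.2790·0.011 + 0.2530·0.051 + 0.4679·0.106 ≈ 0.065574... → 0.0656.

0.0656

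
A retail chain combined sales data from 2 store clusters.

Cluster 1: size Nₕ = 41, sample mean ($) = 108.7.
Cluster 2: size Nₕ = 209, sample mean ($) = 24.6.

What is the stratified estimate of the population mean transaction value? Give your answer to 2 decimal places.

38.39

N = 250; weights Wₕ = Nₕ/N = (0.1640, 0.8360).
x̄_st = Σ Wₕ·x̄ₕ = 0.1640·108.7 + 0.8360·24.6 ≈ 38.3924
→ 38.39.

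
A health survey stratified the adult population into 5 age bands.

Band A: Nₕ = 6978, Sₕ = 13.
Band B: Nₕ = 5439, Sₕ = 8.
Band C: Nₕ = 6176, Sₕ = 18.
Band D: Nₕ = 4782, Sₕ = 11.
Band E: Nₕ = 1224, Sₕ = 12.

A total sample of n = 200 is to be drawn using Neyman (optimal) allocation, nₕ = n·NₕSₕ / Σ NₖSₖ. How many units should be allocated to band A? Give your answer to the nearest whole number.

A: NₕSₕ = 6978·13 = 90714
B: NₕSₕ = 5439·8 = 43512
C: NₕSₕ = 6176·18 = 111168
D: NₕSₕ = 4782·11 = 52602
E: NₕSₕ = 1224·12 = 14688
Σ NₕSₕ = 312684.
n_A = 200·90714/312684 = 58.023... → 58.

58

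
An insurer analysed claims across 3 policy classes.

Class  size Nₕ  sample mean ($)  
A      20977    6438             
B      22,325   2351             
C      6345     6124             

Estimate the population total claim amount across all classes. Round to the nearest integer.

226392781

A: 20977·6438 = 135049926
B: 22325·2351 = 52486075
C: 6345·6124 = 38856780
τ̂ = Σ Nₕx̄ₕ = 226392781.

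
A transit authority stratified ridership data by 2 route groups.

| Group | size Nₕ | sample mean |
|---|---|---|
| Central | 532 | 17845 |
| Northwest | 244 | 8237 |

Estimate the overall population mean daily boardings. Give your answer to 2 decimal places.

x̄_st = (Σ Nₕx̄ₕ) / (Σ Nₕ) = (532·17845 + 244·8237) / 776
= 11503368 / 776 = 14823.9278... → 14823.93.

14823.93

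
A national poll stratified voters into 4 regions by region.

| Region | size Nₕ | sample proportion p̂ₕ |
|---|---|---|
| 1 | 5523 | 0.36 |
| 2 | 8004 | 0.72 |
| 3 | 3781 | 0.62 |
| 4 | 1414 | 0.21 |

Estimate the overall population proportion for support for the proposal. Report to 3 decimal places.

Wₕ = Nₕ/N with N = 18722: 0.2950, 0.4275, 0.2020, 0.0755.
p̂_st = 0.2950·0.36 + 0.4275·0.72 + 0.2020·0.62 + 0.0755·0.21 ≈ 0.55509... → 0.555.

0.555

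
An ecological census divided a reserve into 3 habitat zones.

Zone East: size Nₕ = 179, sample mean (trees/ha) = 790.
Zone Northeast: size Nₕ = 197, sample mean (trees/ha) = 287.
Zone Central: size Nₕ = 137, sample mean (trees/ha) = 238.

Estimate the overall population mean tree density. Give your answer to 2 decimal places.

449.42

N = 179 + 197 + 137 = 513.
The stratified mean weights each stratum mean by its population share Nₕ/N.
Σ Nₕx̄ₕ = 179·790 + 197·287 + 137·238 = 141410 + 56539 + 32606 = 230555.
Divide by N: 230555 / 513 = 449.4250... → 449.42.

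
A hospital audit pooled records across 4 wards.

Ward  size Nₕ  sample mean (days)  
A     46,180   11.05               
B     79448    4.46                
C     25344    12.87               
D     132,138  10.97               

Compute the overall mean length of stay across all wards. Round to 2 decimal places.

x̄_st = (Σ Nₕx̄ₕ) / (Σ Nₕ) = (46180·11.05 + 79448·4.46 + 25344·12.87 + 132138·10.97) / 283110
= 2640358.22 / 283110 = 9.3263... → 9.33.

9.33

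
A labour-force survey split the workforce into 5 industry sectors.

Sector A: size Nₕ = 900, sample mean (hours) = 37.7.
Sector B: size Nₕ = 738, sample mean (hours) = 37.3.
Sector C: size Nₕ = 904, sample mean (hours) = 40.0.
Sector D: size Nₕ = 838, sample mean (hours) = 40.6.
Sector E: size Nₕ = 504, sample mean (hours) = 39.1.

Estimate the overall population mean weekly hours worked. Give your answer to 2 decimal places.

38.97

N = 3884; weights Wₕ = Nₕ/N = (0.2317, 0.1900, 0.2327, 0.2158, 0.1298).
x̄_st = Σ Wₕ·x̄ₕ = 0.2317·37.7 + 0.1900·37.3 + 0.2327·40.0 + 0.2158·40.6 + 0.1298·39.1 ≈ 38.9667...
→ 38.97.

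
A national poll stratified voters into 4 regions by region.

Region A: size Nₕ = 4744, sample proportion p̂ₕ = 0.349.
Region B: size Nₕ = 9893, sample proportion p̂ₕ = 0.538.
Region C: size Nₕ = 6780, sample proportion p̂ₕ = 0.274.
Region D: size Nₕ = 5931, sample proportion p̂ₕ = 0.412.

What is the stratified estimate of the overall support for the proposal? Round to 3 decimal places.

0.412

Wₕ = Nₕ/N with N = 27348: 0.1735, 0.3617, 0.2479, 0.2169.
p̂_st = 0.1735·0.349 + 0.3617·0.538 + 0.2479·0.274 + 0.2169·0.412 ≈ 0.41244... → 0.412.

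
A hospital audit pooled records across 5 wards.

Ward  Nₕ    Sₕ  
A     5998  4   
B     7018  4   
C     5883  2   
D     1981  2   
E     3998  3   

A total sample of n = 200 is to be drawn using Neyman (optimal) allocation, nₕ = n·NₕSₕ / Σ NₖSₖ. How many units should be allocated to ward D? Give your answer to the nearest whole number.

10

Σ NₕSₕ = 5998·4 + 7018·4 + 5883·2 + 1981·2 + 3998·3 = 79786.
Share for D: 3962/79786 = 0.04966.
n_D = 200 × 0.04966 = 9.932... → 10.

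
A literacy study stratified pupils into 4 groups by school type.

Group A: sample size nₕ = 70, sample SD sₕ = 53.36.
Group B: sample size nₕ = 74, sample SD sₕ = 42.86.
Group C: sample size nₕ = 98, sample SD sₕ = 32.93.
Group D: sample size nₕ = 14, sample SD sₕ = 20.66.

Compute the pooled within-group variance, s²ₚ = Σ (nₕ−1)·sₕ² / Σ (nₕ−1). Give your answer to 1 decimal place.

1751.2

A: (70−1)·53.36² = 69·2847.2896 = 196462.9824
B: (74−1)·42.86² = 73·1836.9796 = 134099.5108
C: (98−1)·32.93² = 97·1084.3849 = 105185.3353
D: (14−1)·20.66² = 13·426.8356 = 5548.8628
Numerator = 441296.6913; denominator = Σ(nₕ−1) = 252.
s²ₚ = 441296.6913/252 = 1751.177... → 1751.2.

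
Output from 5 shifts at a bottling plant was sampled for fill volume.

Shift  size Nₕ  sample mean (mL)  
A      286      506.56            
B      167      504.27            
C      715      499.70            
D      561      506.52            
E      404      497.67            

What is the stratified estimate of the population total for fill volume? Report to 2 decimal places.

1071591.15

A: 286·506.56 = 144876.16
B: 167·504.27 = 84213.09
C: 715·499.70 = 357285.5
D: 561·506.52 = 284157.72
E: 404·497.67 = 201058.68
τ̂ = Σ Nₕx̄ₕ = 1071591.15.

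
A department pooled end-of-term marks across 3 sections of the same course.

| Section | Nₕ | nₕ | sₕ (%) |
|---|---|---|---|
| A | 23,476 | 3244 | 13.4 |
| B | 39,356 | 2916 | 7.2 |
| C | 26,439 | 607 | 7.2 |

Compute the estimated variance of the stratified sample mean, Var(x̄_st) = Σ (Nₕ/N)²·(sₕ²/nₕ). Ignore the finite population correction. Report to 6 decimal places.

0.014774

N = 89271. Term for each stratum: Wₕ²sₕ²/nₕ.
Var(x̄_st) = 0.003827861 + 0.003455243 + 0.007491099 = 0.014774203 → 0.014774.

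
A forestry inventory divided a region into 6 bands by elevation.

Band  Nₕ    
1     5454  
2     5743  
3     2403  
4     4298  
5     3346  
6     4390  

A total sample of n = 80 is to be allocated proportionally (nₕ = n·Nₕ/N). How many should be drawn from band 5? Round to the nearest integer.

10

N = 5454 + 5743 + 2403 + 4298 + 3346 + 4390 = 25634.
n_5 = 80·3346/25634 = 10.442... → 10.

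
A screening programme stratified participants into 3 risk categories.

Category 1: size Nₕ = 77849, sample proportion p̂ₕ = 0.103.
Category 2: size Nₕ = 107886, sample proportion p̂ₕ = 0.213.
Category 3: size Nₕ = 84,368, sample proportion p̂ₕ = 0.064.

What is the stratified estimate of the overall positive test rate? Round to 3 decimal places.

N = 77849 + 107886 + 84368 = 270103.
Overall proportion = Σ (Nₕ/N)·p̂ₕ.
Σ Nₕp̂ₕ = 8018.447 + 22979.718 + 5399.552 = 36397.717.
36397.717 / 270103 = 0.13475... → 0.135.

0.135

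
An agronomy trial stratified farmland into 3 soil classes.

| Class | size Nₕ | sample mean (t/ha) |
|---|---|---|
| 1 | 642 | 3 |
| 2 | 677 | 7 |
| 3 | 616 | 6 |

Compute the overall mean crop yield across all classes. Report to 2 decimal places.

x̄_st = (Σ Nₕx̄ₕ) / (Σ Nₕ) = (642·3 + 677·7 + 616·6) / 1935
= 10361 / 1935 = 5.3545... → 5.35.

5.35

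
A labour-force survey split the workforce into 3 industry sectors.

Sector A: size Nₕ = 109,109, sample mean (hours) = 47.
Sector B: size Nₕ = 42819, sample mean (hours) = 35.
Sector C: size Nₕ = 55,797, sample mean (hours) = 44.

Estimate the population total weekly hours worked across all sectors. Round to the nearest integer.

A: 109109·47 = 5128123
B: 42819·35 = 1498665
C: 55797·44 = 2455068
τ̂ = Σ Nₕx̄ₕ = 9081856.

9081856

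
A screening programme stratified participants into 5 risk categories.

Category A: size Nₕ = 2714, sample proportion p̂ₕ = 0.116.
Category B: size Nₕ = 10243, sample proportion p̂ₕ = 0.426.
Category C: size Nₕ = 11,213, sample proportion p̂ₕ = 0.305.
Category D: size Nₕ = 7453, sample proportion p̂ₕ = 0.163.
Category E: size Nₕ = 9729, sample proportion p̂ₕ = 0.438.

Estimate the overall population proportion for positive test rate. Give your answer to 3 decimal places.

0.328

Wₕ = Nₕ/N with N = 41352: 0.0656, 0.2477, 0.2712, 0.1802, 0.2353.
p̂_st = 0.0656·0.116 + 0.2477·0.426 + 0.2712·0.305 + 0.1802·0.163 + 0.2353·0.438 ≈ 0.32827... → 0.328.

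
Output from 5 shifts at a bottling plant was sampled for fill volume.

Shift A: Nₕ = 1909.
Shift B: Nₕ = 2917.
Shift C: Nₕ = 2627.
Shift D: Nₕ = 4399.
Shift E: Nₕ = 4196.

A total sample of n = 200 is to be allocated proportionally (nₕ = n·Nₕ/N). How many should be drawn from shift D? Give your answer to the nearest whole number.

55

N = 1909 + 2917 + 2627 + 4399 + 4196 = 16048.
n_D = 200·4399/16048 = 54.823... → 55.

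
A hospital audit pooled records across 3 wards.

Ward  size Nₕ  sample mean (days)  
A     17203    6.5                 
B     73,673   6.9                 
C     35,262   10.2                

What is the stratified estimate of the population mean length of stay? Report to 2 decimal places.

N = 126138; weights Wₕ = Nₕ/N = (0.1364, 0.5841, 0.2796).
x̄_st = Σ Wₕ·x̄ₕ = 0.1364·6.5 + 0.5841·6.9 + 0.2796·10.2 ≈ 7.7680...
→ 7.77.

7.77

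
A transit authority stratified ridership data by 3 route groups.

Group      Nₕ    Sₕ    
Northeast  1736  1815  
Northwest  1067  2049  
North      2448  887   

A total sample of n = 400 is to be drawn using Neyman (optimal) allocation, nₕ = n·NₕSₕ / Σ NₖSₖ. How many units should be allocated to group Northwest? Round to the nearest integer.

Northeast: NₕSₕ = 1736·1815 = 3150840
Northwest: NₕSₕ = 1067·2049 = 2186283
North: NₕSₕ = 2448·887 = 2171376
Σ NₕSₕ = 7508499.
n_Northwest = 400·2186283/7508499 = 116.470... → 116.

116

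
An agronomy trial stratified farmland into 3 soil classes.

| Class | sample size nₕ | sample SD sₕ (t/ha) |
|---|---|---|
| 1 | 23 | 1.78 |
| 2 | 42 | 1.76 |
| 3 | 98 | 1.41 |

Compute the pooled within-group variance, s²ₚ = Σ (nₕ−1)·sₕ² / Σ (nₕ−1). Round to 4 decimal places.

Degrees of freedom: 22 + 41 + 97 = 160.
Σ(nₕ−1)sₕ² = 22·3.1684 + 41·3.0976 + 97·1.9881 = 389.5521.
s²ₚ = 389.5521 / 160 = 2.434701... → 2.4347.

2.4347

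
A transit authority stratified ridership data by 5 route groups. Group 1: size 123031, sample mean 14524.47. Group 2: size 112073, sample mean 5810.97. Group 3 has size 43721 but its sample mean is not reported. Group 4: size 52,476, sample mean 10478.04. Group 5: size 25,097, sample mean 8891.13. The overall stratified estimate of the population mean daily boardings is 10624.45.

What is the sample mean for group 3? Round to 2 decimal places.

Σ Nₕx̄ₕ = N·μ, so 43721·x̄_3 = 356398·10624.45 − (123031·14524.47 + 112073·5810.97 + 52476·10478.04 + 25097·8891.13).
= 3786532731.1 − 3211199226.03 = 575333505.07.
x̄_3 = 575333505.07 / 43721 = 13159.2028... → 13159.20.

13159.20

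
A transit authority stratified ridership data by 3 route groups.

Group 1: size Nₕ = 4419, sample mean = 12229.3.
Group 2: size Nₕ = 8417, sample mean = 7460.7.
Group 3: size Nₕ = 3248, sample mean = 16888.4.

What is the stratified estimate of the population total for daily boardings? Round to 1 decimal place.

Estimate total by summing Nₕ·x̄ₕ over strata.
4419·12229.3 + 8417·7460.7 + 3248·16888.4 = 54041276.7 + 62796711.9 + 54853523.2 = 171691511.8.

171691511.8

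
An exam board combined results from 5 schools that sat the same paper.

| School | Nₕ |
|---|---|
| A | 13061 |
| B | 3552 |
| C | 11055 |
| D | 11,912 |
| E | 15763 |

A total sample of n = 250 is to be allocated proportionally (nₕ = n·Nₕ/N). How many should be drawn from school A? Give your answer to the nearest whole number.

Share of school A = 13061/55343 = 0.23600.
Allocate 250 × 0.23600 = 59.000... → 59.

59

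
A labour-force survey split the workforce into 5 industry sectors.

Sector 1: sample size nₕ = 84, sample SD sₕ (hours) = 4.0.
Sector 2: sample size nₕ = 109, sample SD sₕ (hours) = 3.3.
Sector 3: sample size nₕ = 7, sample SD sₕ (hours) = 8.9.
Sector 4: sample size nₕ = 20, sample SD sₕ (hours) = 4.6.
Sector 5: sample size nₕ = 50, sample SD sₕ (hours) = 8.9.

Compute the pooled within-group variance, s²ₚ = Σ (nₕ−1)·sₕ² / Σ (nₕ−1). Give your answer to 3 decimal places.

27.406

Degrees of freedom: 83 + 108 + 6 + 19 + 49 = 265.
Σ(nₕ−1)sₕ² = 83·16 + 108·10.89 + 6·79.21 + 19·21.16 + 49·79.21 = 7262.71.
s²ₚ = 7262.71 / 265 = 27.40645... → 27.406.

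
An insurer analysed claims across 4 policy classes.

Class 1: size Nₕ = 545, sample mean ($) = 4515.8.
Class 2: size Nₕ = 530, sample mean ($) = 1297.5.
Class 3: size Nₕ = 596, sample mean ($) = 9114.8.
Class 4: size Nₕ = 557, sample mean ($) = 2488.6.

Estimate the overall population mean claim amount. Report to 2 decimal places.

N = 2228; weights Wₕ = Nₕ/N = (0.2446, 0.2379, 0.2675, 0.2500).
x̄_st = Σ Wₕ·x̄ₕ = 0.2446·4515.8 + 0.2379·1297.5 + 0.2675·9114.8 + 0.2500·2488.6 ≈ 4473.6791...
→ 4473.68.

4473.68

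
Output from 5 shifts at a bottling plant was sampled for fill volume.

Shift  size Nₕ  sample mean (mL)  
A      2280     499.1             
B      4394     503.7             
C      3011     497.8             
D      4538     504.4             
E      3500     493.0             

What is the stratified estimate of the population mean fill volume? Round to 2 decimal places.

500.17

x̄_st = (Σ Nₕx̄ₕ) / (Σ Nₕ) = (2280·499.1 + 4394·503.7 + 3011·497.8 + 4538·504.4 + 3500·493.0) / 17723
= 8864548.8 / 17723 = 500.1720... → 500.17.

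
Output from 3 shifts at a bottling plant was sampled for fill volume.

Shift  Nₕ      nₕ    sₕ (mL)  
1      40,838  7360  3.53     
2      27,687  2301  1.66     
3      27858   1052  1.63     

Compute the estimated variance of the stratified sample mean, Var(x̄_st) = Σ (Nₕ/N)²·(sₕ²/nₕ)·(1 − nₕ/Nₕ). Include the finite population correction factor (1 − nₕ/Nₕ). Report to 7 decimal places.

0.0005428

N = 96383. Term for each stratum: Wₕ²sₕ²/nₕ·(1−nₕ/Nₕ).
Var(x̄_st) = 0.0002491694 + 0.0000906085 + 0.0002030208 = 0.0005427987 → 0.0005428.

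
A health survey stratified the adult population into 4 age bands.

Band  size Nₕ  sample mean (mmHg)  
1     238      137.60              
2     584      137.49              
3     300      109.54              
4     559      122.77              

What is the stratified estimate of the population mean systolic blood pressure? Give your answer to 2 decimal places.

N = 1681; weights Wₕ = Nₕ/N = (0.1416, 0.3474, 0.1785, 0.3325).
x̄_st = Σ Wₕ·x̄ₕ = 0.1416·137.60 + 0.3474·137.49 + 0.1785·109.54 + 0.3325·122.77 ≈ 127.6225...
→ 127.62.

127.62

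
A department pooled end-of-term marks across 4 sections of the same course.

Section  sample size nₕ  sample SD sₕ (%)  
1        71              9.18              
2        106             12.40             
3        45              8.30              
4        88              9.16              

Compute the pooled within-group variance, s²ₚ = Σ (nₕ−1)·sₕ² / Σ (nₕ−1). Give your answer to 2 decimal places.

1: (71−1)·9.18² = 70·84.2724 = 5899.068
2: (106−1)·12.40² = 105·153.76 = 16144.8
3: (45−1)·8.30² = 44·68.89 = 3031.16
4: (88−1)·9.16² = 87·83.9056 = 7299.7872
Numerator = 32374.8152; denominator = Σ(nₕ−1) = 306.
s²ₚ = 32374.8152/306 = 105.8000... → 105.80.

105.80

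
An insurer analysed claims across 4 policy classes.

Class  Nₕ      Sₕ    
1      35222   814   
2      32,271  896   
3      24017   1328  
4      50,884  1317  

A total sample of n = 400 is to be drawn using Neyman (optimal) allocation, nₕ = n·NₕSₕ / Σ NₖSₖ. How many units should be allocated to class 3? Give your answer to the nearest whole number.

Σ NₕSₕ = 35222·814 + 32271·896 + 24017·1328 + 50884·1317 = 156494328.
Share for 3: 31894576/156494328 = 0.20381.
n_3 = 400 × 0.20381 = 81.523... → 82.

82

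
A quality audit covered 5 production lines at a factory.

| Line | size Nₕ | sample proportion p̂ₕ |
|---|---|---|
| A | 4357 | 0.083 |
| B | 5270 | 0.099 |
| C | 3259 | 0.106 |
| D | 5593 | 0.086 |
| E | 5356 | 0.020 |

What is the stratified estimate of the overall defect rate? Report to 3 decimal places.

Wₕ = Nₕ/N with N = 23835: 0.1828, 0.2211, 0.1367, 0.2347, 0.2247.
p̂_st = 0.1828·0.083 + 0.2211·0.099 + 0.1367·0.106 + 0.2347·0.086 + 0.2247·0.020 ≈ 0.07623... → 0.076.

0.076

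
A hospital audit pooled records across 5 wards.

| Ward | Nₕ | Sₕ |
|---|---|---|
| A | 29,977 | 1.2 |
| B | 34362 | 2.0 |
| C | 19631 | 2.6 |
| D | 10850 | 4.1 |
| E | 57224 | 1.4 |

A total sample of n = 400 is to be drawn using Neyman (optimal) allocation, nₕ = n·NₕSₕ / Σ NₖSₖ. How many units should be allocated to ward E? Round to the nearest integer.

Σ NₕSₕ = 29977·1.2 + 34362·2.0 + 19631·2.6 + 10850·4.1 + 57224·1.4 = 280335.6.
Share for E: 80113.6/280335.6 = 0.28578.
n_E = 400 × 0.28578 = 114.311... → 114.

114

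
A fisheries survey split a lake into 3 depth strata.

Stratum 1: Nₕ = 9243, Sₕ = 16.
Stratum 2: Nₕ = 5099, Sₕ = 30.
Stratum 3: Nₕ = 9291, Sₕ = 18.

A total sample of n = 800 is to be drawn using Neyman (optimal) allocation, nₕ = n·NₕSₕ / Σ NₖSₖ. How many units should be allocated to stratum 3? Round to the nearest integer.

286

Σ NₕSₕ = 9243·16 + 5099·30 + 9291·18 = 468096.
Share for 3: 167238/468096 = 0.35727.
n_3 = 800 × 0.35727 = 285.818... → 286.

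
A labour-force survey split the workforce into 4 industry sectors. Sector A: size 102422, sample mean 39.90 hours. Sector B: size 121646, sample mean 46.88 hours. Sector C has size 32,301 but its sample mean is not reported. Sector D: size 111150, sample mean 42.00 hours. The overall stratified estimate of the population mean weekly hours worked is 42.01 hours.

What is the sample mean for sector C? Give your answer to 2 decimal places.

N = 102422 + 121646 + 32301 + 111150 = 367519.
Overall total = μ·N = 42.01·367519 = 15439473.19.
Subtract the known strata: 102422·39.90 + 121646·46.88 + 111150·42.00 = 14457702.28.
Remaining total for sector C: 15439473.19 − 14457702.28 = 981770.91.
Divide by its size: 981770.91 / 32301 = 30.3944... → 30.39.

30.39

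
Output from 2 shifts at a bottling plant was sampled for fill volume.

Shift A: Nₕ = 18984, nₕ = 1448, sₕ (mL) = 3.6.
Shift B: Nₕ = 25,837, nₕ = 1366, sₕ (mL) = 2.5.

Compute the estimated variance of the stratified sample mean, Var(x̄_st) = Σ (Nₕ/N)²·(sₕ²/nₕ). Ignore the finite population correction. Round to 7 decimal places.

N = 44821; Wₕ = Nₕ/N.
shift A: (18984/44821)²·3.6²/1448 = 0.0016056423
shift B: (25837/44821)²·2.5²/1366 = 0.0015203739
Sum = 0.0031260162 → 0.0031260.

0.0031260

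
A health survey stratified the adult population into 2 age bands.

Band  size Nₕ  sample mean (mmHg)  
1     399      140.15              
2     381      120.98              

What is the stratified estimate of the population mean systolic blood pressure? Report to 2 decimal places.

N = 399 + 381 = 780.
Overall mean = Σ (Nₕ/N)·x̄ₕ — weight by population share, not a simple average.
Σ Nₕx̄ₕ = 399·140.15 + 381·120.98 = 55919.85 + 46093.38 = 102013.23.
Divide by N: 102013.23 / 780 = 130.7862... → 130.79.

130.79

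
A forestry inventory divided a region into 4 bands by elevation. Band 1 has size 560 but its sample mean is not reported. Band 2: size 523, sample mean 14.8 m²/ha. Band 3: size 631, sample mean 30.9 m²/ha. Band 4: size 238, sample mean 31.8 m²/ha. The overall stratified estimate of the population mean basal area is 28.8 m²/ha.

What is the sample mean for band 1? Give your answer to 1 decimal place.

Σ Nₕx̄ₕ = N·μ, so 560·x̄_1 = 1952·28.8 − (523·14.8 + 631·30.9 + 238·31.8).
= 56217.6 − 34806.7 = 21410.9.
x̄_1 = 21410.9 / 560 = 38.234... → 38.2.

38.2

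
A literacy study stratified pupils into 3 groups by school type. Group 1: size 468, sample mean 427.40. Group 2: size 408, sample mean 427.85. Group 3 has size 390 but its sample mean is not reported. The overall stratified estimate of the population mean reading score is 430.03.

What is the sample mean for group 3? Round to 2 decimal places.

N = 468 + 408 + 390 = 1266.
Overall total = μ·N = 430.03·1266 = 544417.98.
Subtract the known strata: 468·427.40 + 408·427.85 = 374586.
Remaining total for group 3: 544417.98 − 374586 = 169831.98.
Divide by its size: 169831.98 / 390 = 435.4666... → 435.47.

435.47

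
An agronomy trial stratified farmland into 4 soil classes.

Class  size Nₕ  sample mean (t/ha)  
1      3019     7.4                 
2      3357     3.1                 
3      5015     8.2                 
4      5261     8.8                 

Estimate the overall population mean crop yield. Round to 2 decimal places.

7.22

N = 3019 + 3357 + 5015 + 5261 = 16652.
The stratified mean weights each stratum mean by its population share Nₕ/N.
Σ Nₕx̄ₕ = 3019·7.4 + 3357·3.1 + 5015·8.2 + 5261·8.8 = 22340.6 + 10406.7 + 41123 + 46296.8 = 120167.1.
Divide by N: 120167.1 / 16652 = 7.2164... → 7.22.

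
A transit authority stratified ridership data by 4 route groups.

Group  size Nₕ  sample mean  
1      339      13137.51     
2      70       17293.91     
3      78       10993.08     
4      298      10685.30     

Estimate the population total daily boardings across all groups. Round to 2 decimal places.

Population total = Σ Nₕ·x̄ₕ (each stratum's size times its mean).
339·13137.51 + 70·17293.91 + 78·10993.08 + 298·10685.30 = 4453615.89 + 1210573.7 + 857460.24 + 3184219.4 = 9705869.23.

9705869.23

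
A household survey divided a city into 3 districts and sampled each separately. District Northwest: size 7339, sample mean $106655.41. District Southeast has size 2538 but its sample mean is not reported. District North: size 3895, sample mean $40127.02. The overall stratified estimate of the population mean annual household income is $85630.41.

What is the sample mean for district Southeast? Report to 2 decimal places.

94666.36

N = 7339 + 2538 + 3895 = 13772.
Overall total = μ·N = 85630.41·13772 = 1179302006.52.
Subtract the known strata: 7339·106655.41 + 3895·40127.02 = 939038796.89.
Remaining total for district Southeast: 1179302006.52 − 939038796.89 = 240263209.63.
Divide by its size: 240263209.63 / 2538 = 94666.3553... → 94666.36.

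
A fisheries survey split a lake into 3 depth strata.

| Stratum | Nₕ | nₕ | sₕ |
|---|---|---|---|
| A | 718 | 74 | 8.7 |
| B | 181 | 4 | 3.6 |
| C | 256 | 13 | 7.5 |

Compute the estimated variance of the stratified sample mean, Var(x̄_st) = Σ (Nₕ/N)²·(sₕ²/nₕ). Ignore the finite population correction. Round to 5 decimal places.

N = 1155. Term for each stratum: Wₕ²sₕ²/nₕ.
Var(x̄_st) = 0.39526804 + 0.07956795 + 0.21256665 = 0.68740265 → 0.68740.

0.68740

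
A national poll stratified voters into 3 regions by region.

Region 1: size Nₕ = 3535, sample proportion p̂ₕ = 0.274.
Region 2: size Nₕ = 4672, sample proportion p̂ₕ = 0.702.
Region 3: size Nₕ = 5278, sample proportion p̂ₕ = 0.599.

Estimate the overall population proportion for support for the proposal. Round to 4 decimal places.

N = 3535 + 4672 + 5278 = 13485.
Overall proportion = Σ (Nₕ/N)·p̂ₕ.
Σ Nₕp̂ₕ = 968.59 + 3279.744 + 3161.522 = 7409.856.
7409.856 / 13485 = 0.549489... → 0.5495.

0.5495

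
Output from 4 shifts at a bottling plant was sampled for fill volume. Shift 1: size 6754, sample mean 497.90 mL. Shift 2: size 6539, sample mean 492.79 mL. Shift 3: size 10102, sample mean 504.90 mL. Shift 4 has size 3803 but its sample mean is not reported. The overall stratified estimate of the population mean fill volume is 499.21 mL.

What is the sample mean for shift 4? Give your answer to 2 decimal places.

497.46

Σ Nₕx̄ₕ = N·μ, so 3803·x̄_4 = 27198·499.21 − (6754·497.90 + 6539·492.79 + 10102·504.90).
= 13577513.58 − 11685670.21 = 1891843.37.
x̄_4 = 1891843.37 / 3803 = 497.4608... → 497.46.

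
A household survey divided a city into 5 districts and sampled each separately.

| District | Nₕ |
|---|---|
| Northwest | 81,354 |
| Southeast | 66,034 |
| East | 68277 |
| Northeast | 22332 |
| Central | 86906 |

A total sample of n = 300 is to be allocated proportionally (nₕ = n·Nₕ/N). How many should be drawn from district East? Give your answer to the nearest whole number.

Share of district East = 68277/324903 = 0.21015.
Allocate 300 × 0.21015 = 63.044... → 63.

63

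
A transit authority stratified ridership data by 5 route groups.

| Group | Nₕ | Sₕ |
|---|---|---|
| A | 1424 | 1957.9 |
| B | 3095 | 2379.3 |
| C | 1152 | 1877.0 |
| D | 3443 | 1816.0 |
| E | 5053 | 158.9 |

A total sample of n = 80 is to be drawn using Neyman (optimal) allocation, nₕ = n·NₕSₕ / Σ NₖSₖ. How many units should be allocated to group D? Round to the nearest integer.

26

A: NₕSₕ = 1424·1957.9 = 2788049.6
B: NₕSₕ = 3095·2379.3 = 7363933.5
C: NₕSₕ = 1152·1877.0 = 2162304
D: NₕSₕ = 3443·1816.0 = 6252488
E: NₕSₕ = 5053·158.9 = 802921.7
Σ NₕSₕ = 19369696.8.
n_D = 80·6252488/19369696.8 = 25.824... → 26.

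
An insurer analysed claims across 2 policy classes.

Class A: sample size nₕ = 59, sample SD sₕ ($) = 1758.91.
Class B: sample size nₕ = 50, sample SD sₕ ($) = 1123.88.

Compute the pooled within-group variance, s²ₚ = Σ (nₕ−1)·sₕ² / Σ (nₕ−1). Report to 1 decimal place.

A: (59−1)·1758.91² = 58·3093764.3881 = 179438334.5098
B: (50−1)·1123.88² = 49·1263106.2544 = 61892206.4656
Numerator = 241330540.9754; denominator = Σ(nₕ−1) = 107.
s²ₚ = 241330540.9754/107 = 2255425.617... → 2255425.6.

2255425.6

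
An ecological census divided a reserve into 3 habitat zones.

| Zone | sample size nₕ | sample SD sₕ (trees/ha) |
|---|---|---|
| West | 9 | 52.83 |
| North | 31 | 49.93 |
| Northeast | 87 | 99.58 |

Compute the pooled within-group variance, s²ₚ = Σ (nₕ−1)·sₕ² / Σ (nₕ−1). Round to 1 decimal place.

West: (9−1)·52.83² = 8·2791.0089 = 22328.0712
North: (31−1)·49.93² = 30·2493.0049 = 74790.147
Northeast: (87−1)·99.58² = 86·9916.1764 = 852791.1704
Numerator = 949909.3886; denominator = Σ(nₕ−1) = 124.
s²ₚ = 949909.3886/124 = 7660.560... → 7660.6.

7660.6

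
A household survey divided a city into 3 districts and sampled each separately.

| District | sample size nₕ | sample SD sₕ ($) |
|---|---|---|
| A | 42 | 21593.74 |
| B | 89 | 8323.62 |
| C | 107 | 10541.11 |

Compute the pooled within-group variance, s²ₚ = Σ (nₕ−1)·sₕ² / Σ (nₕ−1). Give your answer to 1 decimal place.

A: (42−1)·21593.74² = 41·466289607.1876 = 19117873894.6916
B: (89−1)·8323.62² = 88·69282649.9044 = 6096873191.5872
C: (107−1)·10541.11² = 106·111115000.0321 = 11778190003.4026
Numerator = 36992937089.6814; denominator = Σ(nₕ−1) = 235.
s²ₚ = 36992937089.6814/235 = 157416753.573... → 157416753.6.

157416753.6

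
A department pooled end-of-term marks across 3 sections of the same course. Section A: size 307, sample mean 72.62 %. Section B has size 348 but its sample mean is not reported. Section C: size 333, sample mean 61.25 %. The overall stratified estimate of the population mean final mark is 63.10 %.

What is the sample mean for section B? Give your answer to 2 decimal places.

56.47

Σ Nₕx̄ₕ = N·μ, so 348·x̄_B = 988·63.10 − (307·72.62 + 333·61.25).
= 62342.8 − 42690.59 = 19652.21.
x̄_B = 19652.21 / 348 = 56.4719... → 56.47.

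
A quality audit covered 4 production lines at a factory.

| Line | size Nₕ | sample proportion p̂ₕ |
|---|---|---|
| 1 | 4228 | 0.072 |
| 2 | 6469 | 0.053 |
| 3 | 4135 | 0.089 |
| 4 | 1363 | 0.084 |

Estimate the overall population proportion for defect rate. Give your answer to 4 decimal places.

0.0698

N = 4228 + 6469 + 4135 + 1363 = 16195.
Overall proportion = Σ (Nₕ/N)·p̂ₕ.
Σ Nₕp̂ₕ = 304.416 + 342.857 + 368.015 + 114.492 = 1129.78.
1129.78 / 16195 = 0.069761... → 0.0698.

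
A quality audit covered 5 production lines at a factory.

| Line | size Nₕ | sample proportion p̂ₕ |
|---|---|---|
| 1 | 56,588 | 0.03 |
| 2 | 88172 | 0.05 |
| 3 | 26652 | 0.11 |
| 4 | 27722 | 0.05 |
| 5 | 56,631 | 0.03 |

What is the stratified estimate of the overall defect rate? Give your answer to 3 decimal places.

N = 56588 + 88172 + 26652 + 27722 + 56631 = 255765.
Overall proportion = Σ (Nₕ/N)·p̂ₕ.
Σ Nₕp̂ₕ = 1697.64 + 4408.6 + 2931.72 + 1386.1 + 1698.93 = 12122.99.
12122.99 / 255765 = 0.04740... → 0.047.

0.047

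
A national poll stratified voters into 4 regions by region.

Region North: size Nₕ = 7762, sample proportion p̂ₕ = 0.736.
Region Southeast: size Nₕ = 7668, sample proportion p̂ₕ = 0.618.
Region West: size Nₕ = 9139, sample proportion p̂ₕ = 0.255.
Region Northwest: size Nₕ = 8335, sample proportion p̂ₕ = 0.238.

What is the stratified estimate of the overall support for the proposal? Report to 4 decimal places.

N = 7762 + 7668 + 9139 + 8335 = 32904.
Overall proportion = Σ (Nₕ/N)·p̂ₕ.
Σ Nₕp̂ₕ = 5712.832 + 4738.824 + 2330.445 + 1983.73 = 14765.831.
14765.831 / 32904 = 0.448755... → 0.4488.

0.4488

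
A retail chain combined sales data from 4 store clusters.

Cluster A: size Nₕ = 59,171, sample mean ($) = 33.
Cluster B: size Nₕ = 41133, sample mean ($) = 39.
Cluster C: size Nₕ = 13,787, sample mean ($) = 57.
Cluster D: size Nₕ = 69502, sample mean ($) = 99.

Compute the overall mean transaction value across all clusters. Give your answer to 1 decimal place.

N = 183593; weights Wₕ = Nₕ/N = (0.3223, 0.2240, 0.0751, 0.3786).
x̄_st = Σ Wₕ·x̄ₕ = 0.3223·33 + 0.2240·39 + 0.0751·57 + 0.3786·99 ≈ 61.132...
→ 61.1.

61.1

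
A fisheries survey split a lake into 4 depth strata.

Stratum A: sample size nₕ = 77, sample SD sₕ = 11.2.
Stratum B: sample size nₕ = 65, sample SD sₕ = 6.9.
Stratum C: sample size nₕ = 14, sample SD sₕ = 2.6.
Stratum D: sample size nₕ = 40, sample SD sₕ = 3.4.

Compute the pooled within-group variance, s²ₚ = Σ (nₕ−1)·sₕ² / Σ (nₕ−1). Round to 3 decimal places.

A: (77−1)·11.2² = 76·125.44 = 9533.44
B: (65−1)·6.9² = 64·47.61 = 3047.04
C: (14−1)·2.6² = 13·6.76 = 87.88
D: (40−1)·3.4² = 39·11.56 = 450.84
Numerator = 13119.2; denominator = Σ(nₕ−1) = 192.
s²ₚ = 13119.2/192 = 68.32917... → 68.329.

68.329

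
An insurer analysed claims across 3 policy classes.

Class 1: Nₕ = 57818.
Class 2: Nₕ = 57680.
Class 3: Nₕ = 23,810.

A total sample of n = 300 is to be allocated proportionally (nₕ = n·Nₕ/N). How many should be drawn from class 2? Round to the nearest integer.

124

Share of class 2 = 57680/139308 = 0.41405.
Allocate 300 × 0.41405 = 124.214... → 124.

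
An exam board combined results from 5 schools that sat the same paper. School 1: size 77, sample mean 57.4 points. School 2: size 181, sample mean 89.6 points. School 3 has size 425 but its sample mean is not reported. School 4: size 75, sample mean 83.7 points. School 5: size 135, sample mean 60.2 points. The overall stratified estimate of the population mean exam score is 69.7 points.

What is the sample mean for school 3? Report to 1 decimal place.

N = 77 + 181 + 425 + 75 + 135 = 893.
Overall total = μ·N = 69.7·893 = 62242.1.
Subtract the known strata: 77·57.4 + 181·89.6 + 75·83.7 + 135·60.2 = 35041.9.
Remaining total for school 3: 62242.1 − 35041.9 = 27200.2.
Divide by its size: 27200.2 / 425 = 64.000... → 64.0.

64.0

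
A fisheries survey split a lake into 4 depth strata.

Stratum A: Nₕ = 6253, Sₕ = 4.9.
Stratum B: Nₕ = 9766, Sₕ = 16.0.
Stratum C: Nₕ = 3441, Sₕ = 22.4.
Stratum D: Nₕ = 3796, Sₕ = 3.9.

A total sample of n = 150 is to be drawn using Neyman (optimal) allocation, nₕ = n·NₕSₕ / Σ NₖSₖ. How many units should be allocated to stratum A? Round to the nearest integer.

A: NₕSₕ = 6253·4.9 = 30639.7
B: NₕSₕ = 9766·16.0 = 156256
C: NₕSₕ = 3441·22.4 = 77078.4
D: NₕSₕ = 3796·3.9 = 14804.4
Σ NₕSₕ = 278778.5.
n_A = 150·30639.7/278778.5 = 16.486... → 16.

16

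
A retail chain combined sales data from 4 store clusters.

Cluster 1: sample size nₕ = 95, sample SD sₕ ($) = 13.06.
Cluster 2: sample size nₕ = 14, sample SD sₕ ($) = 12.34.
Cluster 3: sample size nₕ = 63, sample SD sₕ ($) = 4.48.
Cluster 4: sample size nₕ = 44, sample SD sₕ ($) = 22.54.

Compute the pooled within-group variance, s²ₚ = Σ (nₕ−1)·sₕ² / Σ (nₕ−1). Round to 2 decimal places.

193.88

1: (95−1)·13.06² = 94·170.5636 = 16032.9784
2: (14−1)·12.34² = 13·152.2756 = 1979.5828
3: (63−1)·4.48² = 62·20.0704 = 1244.3648
4: (44−1)·22.54² = 43·508.0516 = 21846.2188
Numerator = 41103.1448; denominator = Σ(nₕ−1) = 212.
s²ₚ = 41103.1448/212 = 193.8828... → 193.88.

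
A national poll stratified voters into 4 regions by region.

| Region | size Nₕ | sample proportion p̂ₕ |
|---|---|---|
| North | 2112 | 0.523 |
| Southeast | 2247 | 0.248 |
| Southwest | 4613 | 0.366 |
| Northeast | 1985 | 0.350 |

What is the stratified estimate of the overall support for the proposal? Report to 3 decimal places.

0.369

N = 2112 + 2247 + 4613 + 1985 = 10957.
Overall proportion = Σ (Nₕ/N)·p̂ₕ.
Σ Nₕp̂ₕ = 1104.576 + 557.256 + 1688.358 + 694.75 = 4044.94.
4044.94 / 10957 = 0.36916... → 0.369.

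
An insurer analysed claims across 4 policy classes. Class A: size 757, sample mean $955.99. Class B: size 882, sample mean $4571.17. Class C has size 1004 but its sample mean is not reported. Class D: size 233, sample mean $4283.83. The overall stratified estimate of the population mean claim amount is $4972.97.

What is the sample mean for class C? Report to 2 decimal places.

Σ Nₕx̄ₕ = N·μ, so 1004·x̄_C = 2876·4972.97 − (757·955.99 + 882·4571.17 + 233·4283.83).
= 14302261.72 − 5753588.76 = 8548672.96.
x̄_C = 8548672.96 / 1004 = 8514.6145... → 8514.61.

8514.61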